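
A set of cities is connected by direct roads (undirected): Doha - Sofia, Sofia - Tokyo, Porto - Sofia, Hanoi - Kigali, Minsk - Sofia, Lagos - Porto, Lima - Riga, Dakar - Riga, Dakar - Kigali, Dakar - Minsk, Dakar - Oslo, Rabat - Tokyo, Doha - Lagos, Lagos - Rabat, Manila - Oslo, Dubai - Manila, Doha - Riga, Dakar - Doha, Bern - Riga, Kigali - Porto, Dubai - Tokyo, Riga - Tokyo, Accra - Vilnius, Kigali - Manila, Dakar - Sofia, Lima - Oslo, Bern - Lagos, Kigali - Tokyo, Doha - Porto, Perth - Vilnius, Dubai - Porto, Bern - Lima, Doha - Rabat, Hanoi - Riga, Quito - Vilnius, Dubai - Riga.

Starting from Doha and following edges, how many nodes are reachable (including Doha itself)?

16

BFS from Doha visits: Doha, Sofia, Riga, Rabat, Porto, Lagos, Dakar, Tokyo, Minsk, Lima, Hanoi, Dubai, Bern, Kigali, Oslo, Manila
Reachable nodes: 16 of 20 total.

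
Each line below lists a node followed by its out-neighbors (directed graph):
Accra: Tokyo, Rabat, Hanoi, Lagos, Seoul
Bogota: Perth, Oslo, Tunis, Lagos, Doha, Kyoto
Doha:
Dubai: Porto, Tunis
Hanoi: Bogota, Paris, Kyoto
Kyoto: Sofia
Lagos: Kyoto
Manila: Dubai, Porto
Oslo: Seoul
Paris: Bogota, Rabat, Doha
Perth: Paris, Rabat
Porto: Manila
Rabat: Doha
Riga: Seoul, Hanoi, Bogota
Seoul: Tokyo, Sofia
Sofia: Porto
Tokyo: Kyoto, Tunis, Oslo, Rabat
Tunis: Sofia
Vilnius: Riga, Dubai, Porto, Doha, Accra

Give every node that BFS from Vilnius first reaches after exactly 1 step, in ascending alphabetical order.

Accra, Doha, Dubai, Porto, Riga

Level 0: Vilnius
Level 1: Accra, Doha, Dubai, Porto, Riga
Level 2: Bogota, Hanoi, Lagos, Manila, Rabat, Seoul, Tokyo, Tunis
Level 3: Kyoto, Oslo, Paris, Perth, Sofia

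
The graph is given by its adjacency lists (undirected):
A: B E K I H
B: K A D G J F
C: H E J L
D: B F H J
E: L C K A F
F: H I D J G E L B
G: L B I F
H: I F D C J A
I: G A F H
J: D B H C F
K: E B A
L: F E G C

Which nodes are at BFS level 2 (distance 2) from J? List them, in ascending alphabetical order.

Level 0: J
Level 1: B, C, D, F, H
Level 2: A, E, G, I, K, L

A, E, G, I, K, L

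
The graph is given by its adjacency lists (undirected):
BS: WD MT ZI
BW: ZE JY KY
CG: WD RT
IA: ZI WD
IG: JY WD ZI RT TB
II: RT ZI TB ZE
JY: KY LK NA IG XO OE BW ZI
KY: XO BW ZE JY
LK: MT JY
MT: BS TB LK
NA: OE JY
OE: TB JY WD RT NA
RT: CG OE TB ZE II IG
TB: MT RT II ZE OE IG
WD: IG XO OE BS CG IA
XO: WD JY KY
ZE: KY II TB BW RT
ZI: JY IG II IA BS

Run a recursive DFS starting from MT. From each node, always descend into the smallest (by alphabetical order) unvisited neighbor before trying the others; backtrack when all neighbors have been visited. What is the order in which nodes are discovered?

Visit MT
MT → BS
BS → WD
WD → CG
CG → RT
RT → IG
IG → JY
JY → BW
BW → KY
KY → XO
KY → ZE
ZE → II
II → TB
TB → OE
OE → NA
II → ZI
ZI → IA
JY → LK

MT, BS, WD, CG, RT, IG, JY, BW, KY, XO, ZE, II, TB, OE, NA, ZI, IA, LK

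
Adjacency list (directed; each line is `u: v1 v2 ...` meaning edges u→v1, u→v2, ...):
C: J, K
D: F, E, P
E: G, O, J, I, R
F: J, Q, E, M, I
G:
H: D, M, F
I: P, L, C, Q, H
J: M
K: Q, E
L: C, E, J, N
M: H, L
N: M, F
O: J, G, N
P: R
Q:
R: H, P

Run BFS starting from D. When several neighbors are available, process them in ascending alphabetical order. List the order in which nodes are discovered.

Visit D; enqueue E, F, P → queue [E, F, P]
Visit E; enqueue G, I, J, O, R → queue [F, P, G, I, J, O, R]
Visit F; enqueue M, Q → queue [P, G, I, J, O, R, M, Q]
Visit P → queue [G, I, J, O, R, M, Q]
Visit G → queue [I, J, O, R, M, Q]
Visit I; enqueue C, H, L → queue [J, O, R, M, Q, C, H, L]
Visit J → queue [O, R, M, Q, C, H, L]
Visit O; enqueue N → queue [R, M, Q, C, H, L, N]
Visit R → queue [M, Q, C, H, L, N]
Visit M → queue [Q, C, H, L, N]
Visit Q → queue [C, H, L, N]
Visit C; enqueue K → queue [H, L, N, K]
Visit H → queue [L, N, K]
Visit L → queue [N, K]
Visit N → queue [K]
Visit K → queue []

D E F P G I J O R M Q C H L N K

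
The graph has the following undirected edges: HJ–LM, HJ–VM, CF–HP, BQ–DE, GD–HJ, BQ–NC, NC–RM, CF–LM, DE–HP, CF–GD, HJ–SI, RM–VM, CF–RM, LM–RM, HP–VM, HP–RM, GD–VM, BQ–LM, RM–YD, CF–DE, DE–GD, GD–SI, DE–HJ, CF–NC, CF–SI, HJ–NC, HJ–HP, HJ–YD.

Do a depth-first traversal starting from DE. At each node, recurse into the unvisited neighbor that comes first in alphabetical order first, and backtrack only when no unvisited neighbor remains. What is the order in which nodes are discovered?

DE → BQ → LM → CF → GD → HJ → HP → RM → NC → VM → YD → SI

Visit DE
DE → BQ
BQ → LM
LM → CF
CF → GD
GD → HJ
HJ → HP
HP → RM
RM → NC
RM → VM
RM → YD
HJ → SI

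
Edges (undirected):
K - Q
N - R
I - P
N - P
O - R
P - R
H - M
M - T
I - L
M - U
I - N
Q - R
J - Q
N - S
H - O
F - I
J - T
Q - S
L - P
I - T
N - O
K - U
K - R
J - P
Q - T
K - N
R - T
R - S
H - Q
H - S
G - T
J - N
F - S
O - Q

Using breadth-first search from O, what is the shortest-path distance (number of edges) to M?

2

Level 0: O
Level 1: H, N, Q, R
Level 2: I, J, K, M, P, S, T
Level 3: F, G, L, U
M first appears at level 2.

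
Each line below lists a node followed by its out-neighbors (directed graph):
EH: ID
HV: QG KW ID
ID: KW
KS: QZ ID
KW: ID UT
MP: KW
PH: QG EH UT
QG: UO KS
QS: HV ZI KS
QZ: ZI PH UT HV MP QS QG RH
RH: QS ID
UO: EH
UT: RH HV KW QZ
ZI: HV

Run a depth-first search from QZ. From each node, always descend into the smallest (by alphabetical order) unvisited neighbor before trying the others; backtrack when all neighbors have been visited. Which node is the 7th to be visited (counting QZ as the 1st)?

Visit QZ
QZ → HV
HV → ID
ID → KW
KW → UT
UT → RH
RH → QS
QS → KS
QS → ZI
HV → QG
QG → UO
UO → EH
QZ → MP
QZ → PH

Visit order: QZ, HV, ID, KW, UT, RH, QS, KS, ZI, QG, UO, EH, MP, PH

QS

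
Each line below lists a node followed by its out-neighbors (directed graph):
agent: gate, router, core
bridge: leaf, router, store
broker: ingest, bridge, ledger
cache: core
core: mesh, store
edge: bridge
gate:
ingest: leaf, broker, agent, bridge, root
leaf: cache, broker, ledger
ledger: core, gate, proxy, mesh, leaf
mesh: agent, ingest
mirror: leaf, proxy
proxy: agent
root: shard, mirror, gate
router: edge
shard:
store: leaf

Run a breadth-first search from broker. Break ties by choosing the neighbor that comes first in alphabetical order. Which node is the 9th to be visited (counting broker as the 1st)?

Visit broker; enqueue bridge, ingest, ledger → queue [bridge, ingest, ledger]
Visit bridge; enqueue leaf, router, store → queue [ingest, ledger, leaf, router, store]
Visit ingest; enqueue agent, root → queue [ledger, leaf, router, store, agent, root]
Visit ledger; enqueue core, gate, mesh, proxy → queue [leaf, router, store, agent, root, core, gate, mesh, proxy]
Visit leaf; enqueue cache → queue [router, store, agent, root, core, gate, mesh, proxy, cache]
Visit router; enqueue edge → queue [store, agent, root, core, gate, mesh, proxy, cache, edge]
Visit store → queue [agent, root, core, gate, mesh, proxy, cache, edge]
Visit agent → queue [root, core, gate, mesh, proxy, cache, edge]
Visit root; enqueue mirror, shard → queue [core, gate, mesh, proxy, cache, edge, mirror, shard]
Visit core → queue [gate, mesh, proxy, cache, edge, mirror, shard]
Visit gate → queue [mesh, proxy, cache, edge, mirror, shard]
Visit mesh → queue [proxy, cache, edge, mirror, shard]
Visit proxy → queue [cache, edge, mirror, shard]
Visit cache → queue [edge, mirror, shard]
Visit edge → queue [mirror, shard]
Visit mirror → queue [shard]
Visit shard → queue []

Visit order: broker, bridge, ingest, ledger, leaf, router, store, agent, root, core, gate, mesh, proxy, cache, edge, mirror, shard

root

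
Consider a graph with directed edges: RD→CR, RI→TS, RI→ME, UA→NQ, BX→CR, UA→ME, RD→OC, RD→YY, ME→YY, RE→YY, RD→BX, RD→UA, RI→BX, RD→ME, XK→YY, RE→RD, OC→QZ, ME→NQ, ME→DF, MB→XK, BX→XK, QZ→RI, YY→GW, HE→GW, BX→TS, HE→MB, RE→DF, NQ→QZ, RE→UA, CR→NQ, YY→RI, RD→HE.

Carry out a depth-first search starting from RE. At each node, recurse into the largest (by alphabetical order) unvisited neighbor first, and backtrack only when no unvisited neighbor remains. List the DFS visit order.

RE, YY, RI, TS, ME, NQ, QZ, DF, BX, XK, CR, GW, UA, RD, OC, HE, MB

Visit RE
RE → YY
YY → RI
RI → TS
RI → ME
ME → NQ
NQ → QZ
ME → DF
RI → BX
BX → XK
BX → CR
YY → GW
RE → UA
RE → RD
RD → OC
RD → HE
HE → MB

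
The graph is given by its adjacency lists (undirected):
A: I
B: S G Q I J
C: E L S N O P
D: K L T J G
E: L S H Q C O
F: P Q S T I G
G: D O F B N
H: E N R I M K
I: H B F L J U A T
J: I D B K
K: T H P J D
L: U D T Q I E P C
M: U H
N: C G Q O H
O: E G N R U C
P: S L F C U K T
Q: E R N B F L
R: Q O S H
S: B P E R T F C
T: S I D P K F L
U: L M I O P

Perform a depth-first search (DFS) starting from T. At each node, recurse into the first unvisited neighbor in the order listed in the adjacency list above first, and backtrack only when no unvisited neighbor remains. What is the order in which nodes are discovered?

Visit T
T → S
S → B
B → G
G → D
D → K
K → H
H → E
E → L
L → U
U → M
U → I
I → F
F → P
P → C
C → N
N → Q
Q → R
R → O
I → J
I → A

T, S, B, G, D, K, H, E, L, U, M, I, F, P, C, N, Q, R, O, J, A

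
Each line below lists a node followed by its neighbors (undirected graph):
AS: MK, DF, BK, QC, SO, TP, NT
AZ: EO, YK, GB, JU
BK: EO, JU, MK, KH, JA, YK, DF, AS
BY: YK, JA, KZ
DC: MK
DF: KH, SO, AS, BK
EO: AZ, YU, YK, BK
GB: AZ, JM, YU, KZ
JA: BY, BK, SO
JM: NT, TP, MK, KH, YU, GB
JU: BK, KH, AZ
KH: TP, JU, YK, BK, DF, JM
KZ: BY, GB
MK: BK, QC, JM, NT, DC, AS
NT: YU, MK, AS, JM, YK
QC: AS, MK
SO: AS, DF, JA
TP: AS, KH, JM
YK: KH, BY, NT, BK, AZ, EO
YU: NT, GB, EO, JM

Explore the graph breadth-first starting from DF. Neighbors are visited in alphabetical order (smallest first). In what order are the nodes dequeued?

DF, AS, BK, KH, SO, MK, NT, QC, TP, EO, JA, JU, YK, JM, DC, YU, AZ, BY, GB, KZ

Visit DF; enqueue AS, BK, KH, SO → queue [AS, BK, KH, SO]
Visit AS; enqueue MK, NT, QC, TP → queue [BK, KH, SO, MK, NT, QC, TP]
Visit BK; enqueue EO, JA, JU, YK → queue [KH, SO, MK, NT, QC, TP, EO, JA, JU, YK]
Visit KH; enqueue JM → queue [SO, MK, NT, QC, TP, EO, JA, JU, YK, JM]
Visit SO → queue [MK, NT, QC, TP, EO, JA, JU, YK, JM]
Visit MK; enqueue DC → queue [NT, QC, TP, EO, JA, JU, YK, JM, DC]
Visit NT; enqueue YU → queue [QC, TP, EO, JA, JU, YK, JM, DC, YU]
Visit QC → queue [TP, EO, JA, JU, YK, JM, DC, YU]
Visit TP → queue [EO, JA, JU, YK, JM, DC, YU]
Visit EO; enqueue AZ → queue [JA, JU, YK, JM, DC, YU, AZ]
Visit JA; enqueue BY → queue [JU, YK, JM, DC, YU, AZ, BY]
Visit JU → queue [YK, JM, DC, YU, AZ, BY]
Visit YK → queue [JM, DC, YU, AZ, BY]
Visit JM; enqueue GB → queue [DC, YU, AZ, BY, GB]
Visit DC → queue [YU, AZ, BY, GB]
Visit YU → queue [AZ, BY, GB]
Visit AZ → queue [BY, GB]
Visit BY; enqueue KZ → queue [GB, KZ]
Visit GB → queue [KZ]
Visit KZ → queue []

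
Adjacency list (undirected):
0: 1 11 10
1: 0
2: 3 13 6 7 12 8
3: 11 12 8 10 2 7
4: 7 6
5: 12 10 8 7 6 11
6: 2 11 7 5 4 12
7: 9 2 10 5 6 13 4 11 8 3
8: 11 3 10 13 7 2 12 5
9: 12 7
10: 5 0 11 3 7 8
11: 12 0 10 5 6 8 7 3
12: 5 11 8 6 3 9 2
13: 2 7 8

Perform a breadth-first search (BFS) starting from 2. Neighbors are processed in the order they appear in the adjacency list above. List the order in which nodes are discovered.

2 → 3 → 13 → 6 → 7 → 12 → 8 → 11 → 10 → 5 → 4 → 9 → 0 → 1

Visit 2; enqueue 3, 13, 6, 7, 12, 8 → queue [3, 13, 6, 7, 12, 8]
Visit 3; enqueue 11, 10 → queue [13, 6, 7, 12, 8, 11, 10]
Visit 13 → queue [6, 7, 12, 8, 11, 10]
Visit 6; enqueue 5, 4 → queue [7, 12, 8, 11, 10, 5, 4]
Visit 7; enqueue 9 → queue [12, 8, 11, 10, 5, 4, 9]
Visit 12 → queue [8, 11, 10, 5, 4, 9]
Visit 8 → queue [11, 10, 5, 4, 9]
Visit 11; enqueue 0 → queue [10, 5, 4, 9, 0]
Visit 10 → queue [5, 4, 9, 0]
Visit 5 → queue [4, 9, 0]
Visit 4 → queue [9, 0]
Visit 9 → queue [0]
Visit 0; enqueue 1 → queue [1]
Visit 1 → queue []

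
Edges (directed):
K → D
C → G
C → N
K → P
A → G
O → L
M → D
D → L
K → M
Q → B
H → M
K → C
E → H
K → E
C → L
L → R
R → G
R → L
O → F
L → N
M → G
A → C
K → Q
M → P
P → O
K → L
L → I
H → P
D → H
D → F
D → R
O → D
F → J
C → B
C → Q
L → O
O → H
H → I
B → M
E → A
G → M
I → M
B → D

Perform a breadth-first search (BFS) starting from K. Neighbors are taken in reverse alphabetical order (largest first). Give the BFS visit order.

Visit K; enqueue Q, P, M, L, E, D, C → queue [Q, P, M, L, E, D, C]
Visit Q; enqueue B → queue [P, M, L, E, D, C, B]
Visit P; enqueue O → queue [M, L, E, D, C, B, O]
Visit M; enqueue G → queue [L, E, D, C, B, O, G]
Visit L; enqueue R, N, I → queue [E, D, C, B, O, G, R, N, I]
Visit E; enqueue H, A → queue [D, C, B, O, G, R, N, I, H, A]
Visit D; enqueue F → queue [C, B, O, G, R, N, I, H, A, F]
Visit C → queue [B, O, G, R, N, I, H, A, F]
Visit B → queue [O, G, R, N, I, H, A, F]
Visit O → queue [G, R, N, I, H, A, F]
Visit G → queue [R, N, I, H, A, F]
Visit R → queue [N, I, H, A, F]
Visit N → queue [I, H, A, F]
Visit I → queue [H, A, F]
Visit H → queue [A, F]
Visit A → queue [F]
Visit F; enqueue J → queue [J]
Visit J → queue []

K, Q, P, M, L, E, D, C, B, O, G, R, N, I, H, A, F, J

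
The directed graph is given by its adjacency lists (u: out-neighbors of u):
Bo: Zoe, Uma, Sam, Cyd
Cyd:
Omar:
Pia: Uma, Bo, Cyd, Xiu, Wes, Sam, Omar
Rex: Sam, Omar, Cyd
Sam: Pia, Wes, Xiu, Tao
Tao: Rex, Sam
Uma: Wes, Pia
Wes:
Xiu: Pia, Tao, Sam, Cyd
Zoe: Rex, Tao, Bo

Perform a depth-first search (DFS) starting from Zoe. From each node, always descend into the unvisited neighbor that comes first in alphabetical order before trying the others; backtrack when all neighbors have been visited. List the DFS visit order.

Zoe, Bo, Cyd, Sam, Pia, Omar, Uma, Wes, Xiu, Tao, Rex

Visit Zoe
Zoe → Bo
Bo → Cyd
Bo → Sam
Sam → Pia
Pia → Omar
Pia → Uma
Uma → Wes
Pia → Xiu
Xiu → Tao
Tao → Rex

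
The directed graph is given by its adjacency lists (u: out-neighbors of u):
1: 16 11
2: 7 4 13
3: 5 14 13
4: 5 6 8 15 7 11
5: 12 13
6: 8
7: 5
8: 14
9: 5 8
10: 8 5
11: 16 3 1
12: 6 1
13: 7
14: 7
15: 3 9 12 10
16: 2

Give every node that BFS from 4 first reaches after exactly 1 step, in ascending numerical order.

Level 0: 4
Level 1: 5, 6, 7, 8, 11, 15
Level 2: 1, 3, 9, 10, 12, 13, 14, 16
Level 3: 2

5, 6, 7, 8, 11, 15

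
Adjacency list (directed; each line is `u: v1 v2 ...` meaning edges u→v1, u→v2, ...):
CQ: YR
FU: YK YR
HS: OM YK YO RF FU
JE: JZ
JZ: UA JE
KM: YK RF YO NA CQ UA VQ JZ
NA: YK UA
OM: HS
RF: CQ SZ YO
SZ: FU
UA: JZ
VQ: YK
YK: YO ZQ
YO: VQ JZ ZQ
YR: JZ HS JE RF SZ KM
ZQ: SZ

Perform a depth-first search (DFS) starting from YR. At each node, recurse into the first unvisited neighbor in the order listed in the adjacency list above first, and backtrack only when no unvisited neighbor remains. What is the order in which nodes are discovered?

YR → JZ → UA → JE → HS → OM → YK → YO → VQ → ZQ → SZ → FU → RF → CQ → KM → NA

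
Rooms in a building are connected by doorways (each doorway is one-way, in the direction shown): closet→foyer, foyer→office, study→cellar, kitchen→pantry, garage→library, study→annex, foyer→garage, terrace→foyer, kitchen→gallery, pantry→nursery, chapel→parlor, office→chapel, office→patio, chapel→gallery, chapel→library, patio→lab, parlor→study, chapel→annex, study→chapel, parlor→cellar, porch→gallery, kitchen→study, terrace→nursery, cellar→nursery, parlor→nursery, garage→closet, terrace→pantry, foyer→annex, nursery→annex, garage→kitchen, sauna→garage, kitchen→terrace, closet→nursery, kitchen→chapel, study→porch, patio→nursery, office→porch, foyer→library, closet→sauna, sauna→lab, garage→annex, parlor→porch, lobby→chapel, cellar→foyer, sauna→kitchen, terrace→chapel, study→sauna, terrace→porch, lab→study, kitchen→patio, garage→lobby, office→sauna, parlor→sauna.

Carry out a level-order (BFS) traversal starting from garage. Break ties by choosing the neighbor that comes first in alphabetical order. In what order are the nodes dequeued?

garage, annex, closet, kitchen, library, lobby, foyer, nursery, sauna, chapel, gallery, pantry, patio, study, terrace, office, lab, parlor, cellar, porch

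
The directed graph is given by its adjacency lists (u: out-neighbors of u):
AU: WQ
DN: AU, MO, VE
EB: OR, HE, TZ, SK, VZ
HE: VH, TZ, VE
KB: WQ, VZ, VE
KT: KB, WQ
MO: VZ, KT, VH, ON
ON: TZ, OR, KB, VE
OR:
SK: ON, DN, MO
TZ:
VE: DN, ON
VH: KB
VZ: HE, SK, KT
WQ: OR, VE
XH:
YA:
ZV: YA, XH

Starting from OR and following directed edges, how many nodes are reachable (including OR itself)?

1

BFS from OR visits: OR
Reachable nodes: 1 of 18 total.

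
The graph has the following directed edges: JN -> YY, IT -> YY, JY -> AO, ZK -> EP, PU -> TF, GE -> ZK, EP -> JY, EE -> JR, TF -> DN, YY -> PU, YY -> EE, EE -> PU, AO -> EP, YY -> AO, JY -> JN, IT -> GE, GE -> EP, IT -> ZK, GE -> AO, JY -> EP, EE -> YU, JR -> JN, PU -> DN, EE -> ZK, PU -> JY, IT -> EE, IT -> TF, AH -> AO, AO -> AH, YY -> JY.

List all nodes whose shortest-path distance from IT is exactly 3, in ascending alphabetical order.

AH, JN

Level 0: IT
Level 1: EE, GE, TF, YY, ZK
Level 2: AO, DN, EP, JR, JY, PU, YU
Level 3: AH, JN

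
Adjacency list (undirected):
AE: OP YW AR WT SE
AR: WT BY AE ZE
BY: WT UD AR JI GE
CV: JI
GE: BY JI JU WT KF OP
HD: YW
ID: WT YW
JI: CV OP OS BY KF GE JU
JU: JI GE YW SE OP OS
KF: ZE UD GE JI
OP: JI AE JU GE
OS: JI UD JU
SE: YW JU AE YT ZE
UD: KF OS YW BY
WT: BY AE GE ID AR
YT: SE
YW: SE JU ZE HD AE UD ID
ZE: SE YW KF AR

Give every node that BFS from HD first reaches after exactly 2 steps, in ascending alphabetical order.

Level 0: HD
Level 1: YW
Level 2: AE, ID, JU, SE, UD, ZE
Level 3: AR, BY, GE, JI, KF, OP, OS, WT, YT
Level 4: CV

AE, ID, JU, SE, UD, ZE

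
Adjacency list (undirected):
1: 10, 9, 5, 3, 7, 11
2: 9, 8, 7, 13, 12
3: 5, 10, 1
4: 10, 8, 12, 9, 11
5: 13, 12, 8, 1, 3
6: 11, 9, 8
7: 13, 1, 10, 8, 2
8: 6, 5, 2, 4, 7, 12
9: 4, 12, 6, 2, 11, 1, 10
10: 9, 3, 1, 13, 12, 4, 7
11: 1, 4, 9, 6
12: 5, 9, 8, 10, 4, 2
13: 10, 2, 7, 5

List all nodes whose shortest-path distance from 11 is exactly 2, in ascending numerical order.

Level 0: 11
Level 1: 1, 4, 6, 9
Level 2: 2, 3, 5, 7, 8, 10, 12
Level 3: 13

2, 3, 5, 7, 8, 10, 12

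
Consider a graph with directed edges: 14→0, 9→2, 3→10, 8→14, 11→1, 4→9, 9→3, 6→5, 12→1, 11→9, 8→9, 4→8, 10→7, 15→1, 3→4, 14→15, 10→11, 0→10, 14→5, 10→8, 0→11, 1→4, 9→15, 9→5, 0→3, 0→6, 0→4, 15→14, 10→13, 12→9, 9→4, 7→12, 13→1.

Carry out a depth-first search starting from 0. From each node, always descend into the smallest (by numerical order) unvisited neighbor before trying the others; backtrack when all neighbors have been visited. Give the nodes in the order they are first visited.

0 → 3 → 4 → 8 → 9 → 2 → 5 → 15 → 1 → 14 → 10 → 7 → 12 → 11 → 13 → 6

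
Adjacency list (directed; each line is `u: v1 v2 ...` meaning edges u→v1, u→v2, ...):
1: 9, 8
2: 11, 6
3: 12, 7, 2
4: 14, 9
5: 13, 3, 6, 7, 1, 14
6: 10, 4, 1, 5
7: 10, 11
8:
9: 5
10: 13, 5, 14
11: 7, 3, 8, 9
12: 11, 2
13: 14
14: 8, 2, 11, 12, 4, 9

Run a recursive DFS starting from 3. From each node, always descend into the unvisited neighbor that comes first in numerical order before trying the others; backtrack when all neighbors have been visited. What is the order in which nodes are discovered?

3, 2, 6, 1, 8, 9, 5, 7, 10, 13, 14, 4, 11, 12

Visit 3
3 → 2
2 → 6
6 → 1
1 → 8
1 → 9
9 → 5
5 → 7
7 → 10
10 → 13
13 → 14
14 → 4
14 → 11
14 → 12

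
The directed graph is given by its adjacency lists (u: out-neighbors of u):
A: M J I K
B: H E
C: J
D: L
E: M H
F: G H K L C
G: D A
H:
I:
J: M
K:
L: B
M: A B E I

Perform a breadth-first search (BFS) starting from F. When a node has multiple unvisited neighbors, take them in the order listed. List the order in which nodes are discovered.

Visit F; enqueue G, H, K, L, C → queue [G, H, K, L, C]
Visit G; enqueue D, A → queue [H, K, L, C, D, A]
Visit H → queue [K, L, C, D, A]
Visit K → queue [L, C, D, A]
Visit L; enqueue B → queue [C, D, A, B]
Visit C; enqueue J → queue [D, A, B, J]
Visit D → queue [A, B, J]
Visit A; enqueue M, I → queue [B, J, M, I]
Visit B; enqueue E → queue [J, M, I, E]
Visit J → queue [M, I, E]
Visit M → queue [I, E]
Visit I → queue [E]
Visit E → queue []

F G H K L C D A B J M I E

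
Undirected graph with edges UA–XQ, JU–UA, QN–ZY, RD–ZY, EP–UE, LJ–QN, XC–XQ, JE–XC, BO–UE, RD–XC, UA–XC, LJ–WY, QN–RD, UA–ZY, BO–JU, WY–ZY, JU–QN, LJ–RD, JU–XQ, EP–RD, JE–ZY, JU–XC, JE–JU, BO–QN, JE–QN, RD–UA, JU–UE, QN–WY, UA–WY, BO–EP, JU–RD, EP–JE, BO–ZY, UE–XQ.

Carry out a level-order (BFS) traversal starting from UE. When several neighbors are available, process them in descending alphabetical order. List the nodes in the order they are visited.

Visit UE; enqueue XQ, JU, EP, BO → queue [XQ, JU, EP, BO]
Visit XQ; enqueue XC, UA → queue [JU, EP, BO, XC, UA]
Visit JU; enqueue RD, QN, JE → queue [EP, BO, XC, UA, RD, QN, JE]
Visit EP → queue [BO, XC, UA, RD, QN, JE]
Visit BO; enqueue ZY → queue [XC, UA, RD, QN, JE, ZY]
Visit XC → queue [UA, RD, QN, JE, ZY]
Visit UA; enqueue WY → queue [RD, QN, JE, ZY, WY]
Visit RD; enqueue LJ → queue [QN, JE, ZY, WY, LJ]
Visit QN → queue [JE, ZY, WY, LJ]
Visit JE → queue [ZY, WY, LJ]
Visit ZY → queue [WY, LJ]
Visit WY → queue [LJ]
Visit LJ → queue []

UE, XQ, JU, EP, BO, XC, UA, RD, QN, JE, ZY, WY, LJ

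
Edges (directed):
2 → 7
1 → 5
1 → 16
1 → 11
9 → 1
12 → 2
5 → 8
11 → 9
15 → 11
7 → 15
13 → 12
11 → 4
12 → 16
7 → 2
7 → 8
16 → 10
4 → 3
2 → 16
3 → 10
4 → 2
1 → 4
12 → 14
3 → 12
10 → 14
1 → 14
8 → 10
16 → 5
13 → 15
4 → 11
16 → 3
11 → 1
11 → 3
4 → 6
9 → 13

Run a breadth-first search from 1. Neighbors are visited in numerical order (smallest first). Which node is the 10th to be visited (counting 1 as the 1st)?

Visit 1; enqueue 4, 5, 11, 14, 16 → queue [4, 5, 11, 14, 16]
Visit 4; enqueue 2, 3, 6 → queue [5, 11, 14, 16, 2, 3, 6]
Visit 5; enqueue 8 → queue [11, 14, 16, 2, 3, 6, 8]
Visit 11; enqueue 9 → queue [14, 16, 2, 3, 6, 8, 9]
Visit 14 → queue [16, 2, 3, 6, 8, 9]
Visit 16; enqueue 10 → queue [2, 3, 6, 8, 9, 10]
Visit 2; enqueue 7 → queue [3, 6, 8, 9, 10, 7]
Visit 3; enqueue 12 → queue [6, 8, 9, 10, 7, 12]
Visit 6 → queue [8, 9, 10, 7, 12]
Visit 8 → queue [9, 10, 7, 12]
Visit 9; enqueue 13 → queue [10, 7, 12, 13]
Visit 10 → queue [7, 12, 13]
Visit 7; enqueue 15 → queue [12, 13, 15]
Visit 12 → queue [13, 15]
Visit 13 → queue [15]
Visit 15 → queue []

Visit order: 1, 4, 5, 11, 14, 16, 2, 3, 6, 8, 9, 10, 7, 12, 13, 15

8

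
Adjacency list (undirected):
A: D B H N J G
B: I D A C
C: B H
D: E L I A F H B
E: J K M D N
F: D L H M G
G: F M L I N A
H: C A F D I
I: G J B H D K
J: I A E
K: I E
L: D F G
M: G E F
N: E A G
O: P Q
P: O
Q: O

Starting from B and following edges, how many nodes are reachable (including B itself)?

14

BFS from B visits: B, A, C, D, I, G, H, J, N, E, F, L, K, M
Reachable nodes: 14 of 17 total.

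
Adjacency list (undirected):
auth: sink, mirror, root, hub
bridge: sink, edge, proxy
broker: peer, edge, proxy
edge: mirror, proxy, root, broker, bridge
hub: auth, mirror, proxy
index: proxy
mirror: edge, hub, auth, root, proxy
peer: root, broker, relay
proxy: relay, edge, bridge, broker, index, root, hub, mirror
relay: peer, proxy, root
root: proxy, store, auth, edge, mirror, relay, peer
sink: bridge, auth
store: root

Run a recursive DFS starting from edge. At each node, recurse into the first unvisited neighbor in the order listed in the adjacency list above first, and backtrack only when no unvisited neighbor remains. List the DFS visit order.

edge mirror hub auth sink bridge proxy relay peer root store broker index

Visit edge
edge → mirror
mirror → hub
hub → auth
auth → sink
sink → bridge
bridge → proxy
proxy → relay
relay → peer
peer → root
root → store
peer → broker
proxy → index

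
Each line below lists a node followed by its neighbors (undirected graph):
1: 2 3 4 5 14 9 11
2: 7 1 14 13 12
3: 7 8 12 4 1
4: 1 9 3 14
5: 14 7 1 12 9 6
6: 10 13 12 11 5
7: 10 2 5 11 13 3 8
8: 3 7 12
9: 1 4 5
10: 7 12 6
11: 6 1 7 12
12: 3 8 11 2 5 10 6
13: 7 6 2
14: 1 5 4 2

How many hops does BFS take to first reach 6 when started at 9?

Level 0: 9
Level 1: 1, 4, 5
Level 2: 2, 3, 6, 7, 11, 12, 14
Level 3: 8, 10, 13
6 first appears at level 2.

2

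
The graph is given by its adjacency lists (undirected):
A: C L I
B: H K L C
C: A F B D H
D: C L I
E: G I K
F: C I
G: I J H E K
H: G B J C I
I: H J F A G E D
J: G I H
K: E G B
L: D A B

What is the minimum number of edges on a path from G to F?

2

Level 0: G
Level 1: E, H, I, J, K
Level 2: A, B, C, D, F
Level 3: L
F first appears at level 2.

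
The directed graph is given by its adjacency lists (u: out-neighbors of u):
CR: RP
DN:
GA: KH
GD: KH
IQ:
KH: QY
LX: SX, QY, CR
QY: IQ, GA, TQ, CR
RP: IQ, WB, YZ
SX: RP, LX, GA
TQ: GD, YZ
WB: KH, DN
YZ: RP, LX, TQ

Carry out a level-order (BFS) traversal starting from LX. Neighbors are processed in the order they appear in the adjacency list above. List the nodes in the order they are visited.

LX -> SX -> QY -> CR -> RP -> GA -> IQ -> TQ -> WB -> YZ -> KH -> GD -> DN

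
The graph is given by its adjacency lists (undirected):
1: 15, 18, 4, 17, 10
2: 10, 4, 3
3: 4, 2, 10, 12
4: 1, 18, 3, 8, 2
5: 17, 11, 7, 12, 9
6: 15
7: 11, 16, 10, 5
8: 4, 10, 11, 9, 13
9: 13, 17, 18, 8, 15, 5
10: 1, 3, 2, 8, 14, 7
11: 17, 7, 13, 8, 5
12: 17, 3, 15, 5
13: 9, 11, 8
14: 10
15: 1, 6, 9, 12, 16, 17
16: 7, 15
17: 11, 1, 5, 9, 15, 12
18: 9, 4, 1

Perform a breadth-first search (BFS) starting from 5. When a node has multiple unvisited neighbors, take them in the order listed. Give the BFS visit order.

5, 17, 11, 7, 12, 9, 1, 15, 13, 8, 16, 10, 3, 18, 4, 6, 2, 14

Visit 5; enqueue 17, 11, 7, 12, 9 → queue [17, 11, 7, 12, 9]
Visit 17; enqueue 1, 15 → queue [11, 7, 12, 9, 1, 15]
Visit 11; enqueue 13, 8 → queue [7, 12, 9, 1, 15, 13, 8]
Visit 7; enqueue 16, 10 → queue [12, 9, 1, 15, 13, 8, 16, 10]
Visit 12; enqueue 3 → queue [9, 1, 15, 13, 8, 16, 10, 3]
Visit 9; enqueue 18 → queue [1, 15, 13, 8, 16, 10, 3, 18]
Visit 1; enqueue 4 → queue [15, 13, 8, 16, 10, 3, 18, 4]
Visit 15; enqueue 6 → queue [13, 8, 16, 10, 3, 18, 4, 6]
Visit 13 → queue [8, 16, 10, 3, 18, 4, 6]
Visit 8 → queue [16, 10, 3, 18, 4, 6]
Visit 16 → queue [10, 3, 18, 4, 6]
Visit 10; enqueue 2, 14 → queue [3, 18, 4, 6, 2, 14]
Visit 3 → queue [18, 4, 6, 2, 14]
Visit 18 → queue [4, 6, 2, 14]
Visit 4 → queue [6, 2, 14]
Visit 6 → queue [2, 14]
Visit 2 → queue [14]
Visit 14 → queue []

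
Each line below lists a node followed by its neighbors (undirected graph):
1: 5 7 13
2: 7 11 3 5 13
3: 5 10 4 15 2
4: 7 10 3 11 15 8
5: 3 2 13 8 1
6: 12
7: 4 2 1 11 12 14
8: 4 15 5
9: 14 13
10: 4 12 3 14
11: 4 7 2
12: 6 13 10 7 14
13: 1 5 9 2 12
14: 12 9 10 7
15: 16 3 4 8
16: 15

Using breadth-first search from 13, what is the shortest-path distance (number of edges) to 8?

Level 0: 13
Level 1: 1, 2, 5, 9, 12
Level 2: 3, 6, 7, 8, 10, 11, 14
Level 3: 4, 15
Level 4: 16
8 first appears at level 2.

2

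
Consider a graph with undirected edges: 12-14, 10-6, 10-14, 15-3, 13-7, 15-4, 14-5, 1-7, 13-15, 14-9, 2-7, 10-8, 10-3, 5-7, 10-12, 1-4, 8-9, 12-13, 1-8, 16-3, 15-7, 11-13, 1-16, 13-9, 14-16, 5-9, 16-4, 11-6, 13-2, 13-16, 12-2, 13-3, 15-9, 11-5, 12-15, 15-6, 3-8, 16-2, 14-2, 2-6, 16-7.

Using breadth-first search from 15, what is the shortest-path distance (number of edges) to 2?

2

Level 0: 15
Level 1: 3, 4, 6, 7, 9, 12, 13
Level 2: 1, 2, 5, 8, 10, 11, 14, 16
2 first appears at level 2.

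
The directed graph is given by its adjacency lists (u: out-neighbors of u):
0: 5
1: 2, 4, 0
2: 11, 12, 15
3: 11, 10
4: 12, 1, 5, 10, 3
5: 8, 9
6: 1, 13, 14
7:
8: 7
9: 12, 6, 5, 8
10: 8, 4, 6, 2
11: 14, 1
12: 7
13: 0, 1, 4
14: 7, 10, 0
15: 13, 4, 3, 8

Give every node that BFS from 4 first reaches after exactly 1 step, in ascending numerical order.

Level 0: 4
Level 1: 1, 3, 5, 10, 12
Level 2: 0, 2, 6, 7, 8, 9, 11
Level 3: 13, 14, 15

1, 3, 5, 10, 12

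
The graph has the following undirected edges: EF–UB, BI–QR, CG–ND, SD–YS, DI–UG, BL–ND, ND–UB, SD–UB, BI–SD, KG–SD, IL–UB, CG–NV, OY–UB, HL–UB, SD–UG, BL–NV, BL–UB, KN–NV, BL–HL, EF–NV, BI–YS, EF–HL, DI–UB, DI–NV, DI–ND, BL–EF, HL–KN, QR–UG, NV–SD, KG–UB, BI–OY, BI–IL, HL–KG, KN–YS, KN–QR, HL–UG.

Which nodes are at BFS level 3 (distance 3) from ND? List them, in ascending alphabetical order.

BI, KN, QR, YS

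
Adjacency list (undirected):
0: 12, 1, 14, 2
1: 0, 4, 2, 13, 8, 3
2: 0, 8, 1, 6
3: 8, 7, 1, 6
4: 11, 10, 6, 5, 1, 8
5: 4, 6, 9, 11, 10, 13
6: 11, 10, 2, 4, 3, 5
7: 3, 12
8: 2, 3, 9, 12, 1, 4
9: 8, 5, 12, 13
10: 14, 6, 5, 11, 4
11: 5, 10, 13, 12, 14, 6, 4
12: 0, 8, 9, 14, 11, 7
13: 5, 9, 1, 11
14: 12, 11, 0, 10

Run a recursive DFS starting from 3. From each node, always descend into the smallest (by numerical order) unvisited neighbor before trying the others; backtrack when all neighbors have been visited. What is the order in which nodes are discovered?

3, 1, 0, 2, 6, 4, 5, 9, 8, 12, 7, 11, 10, 14, 13

Visit 3
3 → 1
1 → 0
0 → 2
2 → 6
6 → 4
4 → 5
5 → 9
9 → 8
8 → 12
12 → 7
12 → 11
11 → 10
10 → 14
11 → 13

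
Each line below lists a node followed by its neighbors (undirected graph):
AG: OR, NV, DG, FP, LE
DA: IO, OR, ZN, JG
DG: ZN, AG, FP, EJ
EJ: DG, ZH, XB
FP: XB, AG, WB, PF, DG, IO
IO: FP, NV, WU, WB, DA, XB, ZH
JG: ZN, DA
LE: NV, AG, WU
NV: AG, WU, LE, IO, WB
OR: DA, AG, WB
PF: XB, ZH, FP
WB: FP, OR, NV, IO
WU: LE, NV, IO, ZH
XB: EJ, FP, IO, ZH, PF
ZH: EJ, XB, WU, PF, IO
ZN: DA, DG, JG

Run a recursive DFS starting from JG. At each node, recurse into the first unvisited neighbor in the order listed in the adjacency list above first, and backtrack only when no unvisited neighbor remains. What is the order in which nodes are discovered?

JG → ZN → DA → IO → FP → XB → EJ → DG → AG → OR → WB → NV → WU → LE → ZH → PF

Visit JG
JG → ZN
ZN → DA
DA → IO
IO → FP
FP → XB
XB → EJ
EJ → DG
DG → AG
AG → OR
OR → WB
WB → NV
NV → WU
WU → LE
WU → ZH
ZH → PF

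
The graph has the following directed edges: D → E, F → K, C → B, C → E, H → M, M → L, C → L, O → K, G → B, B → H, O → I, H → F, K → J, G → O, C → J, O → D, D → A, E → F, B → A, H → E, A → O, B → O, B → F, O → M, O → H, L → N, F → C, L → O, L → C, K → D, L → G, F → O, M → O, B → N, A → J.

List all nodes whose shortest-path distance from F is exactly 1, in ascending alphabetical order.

C, K, O

Level 0: F
Level 1: C, K, O
Level 2: B, D, E, H, I, J, L, M
Level 3: A, G, N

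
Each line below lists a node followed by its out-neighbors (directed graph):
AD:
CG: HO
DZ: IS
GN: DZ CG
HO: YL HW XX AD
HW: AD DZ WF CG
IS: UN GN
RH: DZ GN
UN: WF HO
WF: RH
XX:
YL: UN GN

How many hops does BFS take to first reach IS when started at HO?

Level 0: HO
Level 1: AD, HW, XX, YL
Level 2: CG, DZ, GN, UN, WF
Level 3: IS, RH
IS first appears at level 3.

3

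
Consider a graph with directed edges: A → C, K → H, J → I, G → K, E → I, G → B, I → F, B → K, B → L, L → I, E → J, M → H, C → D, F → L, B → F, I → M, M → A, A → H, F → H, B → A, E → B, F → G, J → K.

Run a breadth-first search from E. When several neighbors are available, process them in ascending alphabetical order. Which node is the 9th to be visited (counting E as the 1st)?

M

Visit E; enqueue B, I, J → queue [B, I, J]
Visit B; enqueue A, F, K, L → queue [I, J, A, F, K, L]
Visit I; enqueue M → queue [J, A, F, K, L, M]
Visit J → queue [A, F, K, L, M]
Visit A; enqueue C, H → queue [F, K, L, M, C, H]
Visit F; enqueue G → queue [K, L, M, C, H, G]
Visit K → queue [L, M, C, H, G]
Visit L → queue [M, C, H, G]
Visit M → queue [C, H, G]
Visit C; enqueue D → queue [H, G, D]
Visit H → queue [G, D]
Visit G → queue [D]
Visit D → queue []

Visit order: E, B, I, J, A, F, K, L, M, C, H, G, D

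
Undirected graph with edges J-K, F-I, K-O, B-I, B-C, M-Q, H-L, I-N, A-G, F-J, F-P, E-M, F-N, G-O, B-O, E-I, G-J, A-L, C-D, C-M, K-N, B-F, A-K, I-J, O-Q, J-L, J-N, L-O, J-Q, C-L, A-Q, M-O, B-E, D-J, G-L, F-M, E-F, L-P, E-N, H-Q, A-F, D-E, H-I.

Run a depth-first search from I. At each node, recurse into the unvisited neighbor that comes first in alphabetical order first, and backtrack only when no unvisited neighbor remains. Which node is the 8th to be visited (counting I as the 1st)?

Visit I
I → B
B → C
C → D
D → E
E → F
F → A
A → G
G → J
J → K
K → N
K → O
O → L
L → H
H → Q
Q → M
L → P

Visit order: I, B, C, D, E, F, A, G, J, K, N, O, L, H, Q, M, P

G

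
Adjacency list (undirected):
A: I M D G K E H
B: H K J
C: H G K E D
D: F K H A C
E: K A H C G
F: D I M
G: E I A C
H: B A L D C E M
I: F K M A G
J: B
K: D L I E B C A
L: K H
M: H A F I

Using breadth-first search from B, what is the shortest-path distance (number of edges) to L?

Level 0: B
Level 1: H, J, K
Level 2: A, C, D, E, I, L, M
Level 3: F, G
L first appears at level 2.

2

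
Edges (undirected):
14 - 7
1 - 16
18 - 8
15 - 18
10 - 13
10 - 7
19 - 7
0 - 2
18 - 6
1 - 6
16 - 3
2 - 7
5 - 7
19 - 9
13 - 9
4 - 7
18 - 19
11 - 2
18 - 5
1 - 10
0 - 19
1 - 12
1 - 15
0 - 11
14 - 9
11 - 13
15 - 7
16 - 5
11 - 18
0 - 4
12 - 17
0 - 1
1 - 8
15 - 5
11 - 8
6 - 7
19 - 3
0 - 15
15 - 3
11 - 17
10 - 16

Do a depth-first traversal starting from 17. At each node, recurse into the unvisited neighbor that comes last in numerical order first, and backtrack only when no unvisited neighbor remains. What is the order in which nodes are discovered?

17 → 12 → 1 → 16 → 10 → 13 → 11 → 18 → 19 → 9 → 14 → 7 → 15 → 5 → 3 → 0 → 4 → 2 → 6 → 8

Visit 17
17 → 12
12 → 1
1 → 16
16 → 10
10 → 13
13 → 11
11 → 18
18 → 19
19 → 9
9 → 14
14 → 7
7 → 15
15 → 5
15 → 3
15 → 0
0 → 4
0 → 2
7 → 6
18 → 8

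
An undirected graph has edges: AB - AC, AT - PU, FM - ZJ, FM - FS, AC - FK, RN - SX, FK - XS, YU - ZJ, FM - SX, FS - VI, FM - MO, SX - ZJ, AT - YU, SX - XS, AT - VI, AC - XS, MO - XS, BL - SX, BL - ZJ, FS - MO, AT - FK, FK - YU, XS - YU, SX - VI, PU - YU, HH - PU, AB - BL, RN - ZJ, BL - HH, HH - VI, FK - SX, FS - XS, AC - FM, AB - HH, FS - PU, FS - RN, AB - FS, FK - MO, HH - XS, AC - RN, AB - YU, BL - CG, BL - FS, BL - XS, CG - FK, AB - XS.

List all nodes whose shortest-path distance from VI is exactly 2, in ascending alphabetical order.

AB, BL, FK, FM, MO, PU, RN, XS, YU, ZJ

Level 0: VI
Level 1: AT, FS, HH, SX
Level 2: AB, BL, FK, FM, MO, PU, RN, XS, YU, ZJ
Level 3: AC, CG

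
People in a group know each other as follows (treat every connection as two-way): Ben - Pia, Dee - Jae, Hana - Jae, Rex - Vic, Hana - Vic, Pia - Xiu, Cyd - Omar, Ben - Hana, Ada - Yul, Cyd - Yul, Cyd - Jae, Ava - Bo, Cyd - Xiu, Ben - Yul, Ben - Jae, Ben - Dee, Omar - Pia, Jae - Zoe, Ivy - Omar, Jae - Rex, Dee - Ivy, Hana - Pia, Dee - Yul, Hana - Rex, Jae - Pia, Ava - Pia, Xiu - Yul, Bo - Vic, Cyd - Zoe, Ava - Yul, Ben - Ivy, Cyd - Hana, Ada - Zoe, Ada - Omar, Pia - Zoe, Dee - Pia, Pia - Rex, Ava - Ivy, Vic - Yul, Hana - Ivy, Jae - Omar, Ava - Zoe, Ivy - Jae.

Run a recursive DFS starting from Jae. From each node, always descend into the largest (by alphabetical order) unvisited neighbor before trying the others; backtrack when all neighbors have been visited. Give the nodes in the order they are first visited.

Visit Jae
Jae → Zoe
Zoe → Pia
Pia → Xiu
Xiu → Yul
Yul → Vic
Vic → Rex
Rex → Hana
Hana → Ivy
Ivy → Omar
Omar → Cyd
Omar → Ada
Ivy → Dee
Dee → Ben
Ivy → Ava
Ava → Bo

Jae → Zoe → Pia → Xiu → Yul → Vic → Rex → Hana → Ivy → Omar → Cyd → Ada → Dee → Ben → Ava → Bo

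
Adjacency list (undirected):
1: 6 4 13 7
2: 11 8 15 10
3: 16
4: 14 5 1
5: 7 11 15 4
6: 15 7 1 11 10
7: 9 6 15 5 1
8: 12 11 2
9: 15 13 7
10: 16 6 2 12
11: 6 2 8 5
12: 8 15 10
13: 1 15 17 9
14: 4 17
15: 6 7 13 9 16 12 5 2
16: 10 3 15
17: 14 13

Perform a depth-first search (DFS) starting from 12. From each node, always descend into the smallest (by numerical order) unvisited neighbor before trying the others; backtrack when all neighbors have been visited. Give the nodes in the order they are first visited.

Visit 12
12 → 8
8 → 2
2 → 10
10 → 6
6 → 1
1 → 4
4 → 5
5 → 7
7 → 9
9 → 13
13 → 15
15 → 16
16 → 3
13 → 17
17 → 14
5 → 11

12 8 2 10 6 1 4 5 7 9 13 15 16 3 17 14 11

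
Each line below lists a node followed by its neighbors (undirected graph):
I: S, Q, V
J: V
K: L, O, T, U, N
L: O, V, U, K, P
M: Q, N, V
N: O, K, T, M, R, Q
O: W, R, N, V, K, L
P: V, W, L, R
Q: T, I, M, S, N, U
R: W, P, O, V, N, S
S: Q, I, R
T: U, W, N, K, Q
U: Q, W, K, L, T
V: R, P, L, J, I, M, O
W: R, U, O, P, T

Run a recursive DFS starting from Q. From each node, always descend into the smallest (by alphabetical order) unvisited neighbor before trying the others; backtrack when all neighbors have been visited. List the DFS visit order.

Q, I, S, R, N, K, L, O, V, J, M, P, W, T, U

Visit Q
Q → I
I → S
S → R
R → N
N → K
K → L
L → O
O → V
V → J
V → M
V → P
P → W
W → T
T → U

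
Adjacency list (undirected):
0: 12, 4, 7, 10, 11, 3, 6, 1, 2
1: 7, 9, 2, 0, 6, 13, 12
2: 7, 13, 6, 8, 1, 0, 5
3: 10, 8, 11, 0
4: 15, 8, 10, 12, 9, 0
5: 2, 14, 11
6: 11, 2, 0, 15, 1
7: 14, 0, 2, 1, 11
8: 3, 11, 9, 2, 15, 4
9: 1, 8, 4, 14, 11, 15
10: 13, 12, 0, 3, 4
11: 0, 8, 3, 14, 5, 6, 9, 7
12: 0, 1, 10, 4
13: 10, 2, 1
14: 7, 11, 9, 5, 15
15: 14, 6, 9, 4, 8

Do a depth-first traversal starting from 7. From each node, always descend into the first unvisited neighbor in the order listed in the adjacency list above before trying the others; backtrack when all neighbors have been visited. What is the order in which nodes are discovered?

Visit 7
7 → 14
14 → 11
11 → 0
0 → 12
12 → 1
1 → 9
9 → 8
8 → 3
3 → 10
10 → 13
13 → 2
2 → 6
6 → 15
15 → 4
2 → 5

7 14 11 0 12 1 9 8 3 10 13 2 6 15 4 5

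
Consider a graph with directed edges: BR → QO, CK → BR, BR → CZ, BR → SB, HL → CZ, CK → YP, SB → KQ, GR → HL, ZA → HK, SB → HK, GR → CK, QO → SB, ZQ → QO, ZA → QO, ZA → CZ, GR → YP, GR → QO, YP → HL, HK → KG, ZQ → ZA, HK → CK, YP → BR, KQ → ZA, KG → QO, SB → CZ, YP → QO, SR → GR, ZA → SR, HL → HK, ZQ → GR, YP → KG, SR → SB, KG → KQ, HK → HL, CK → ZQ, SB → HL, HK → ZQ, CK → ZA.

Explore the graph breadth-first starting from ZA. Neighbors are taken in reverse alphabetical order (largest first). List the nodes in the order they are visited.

Visit ZA; enqueue SR, QO, HK, CZ → queue [SR, QO, HK, CZ]
Visit SR; enqueue SB, GR → queue [QO, HK, CZ, SB, GR]
Visit QO → queue [HK, CZ, SB, GR]
Visit HK; enqueue ZQ, KG, HL, CK → queue [CZ, SB, GR, ZQ, KG, HL, CK]
Visit CZ → queue [SB, GR, ZQ, KG, HL, CK]
Visit SB; enqueue KQ → queue [GR, ZQ, KG, HL, CK, KQ]
Visit GR; enqueue YP → queue [ZQ, KG, HL, CK, KQ, YP]
Visit ZQ → queue [KG, HL, CK, KQ, YP]
Visit KG → queue [HL, CK, KQ, YP]
Visit HL → queue [CK, KQ, YP]
Visit CK; enqueue BR → queue [KQ, YP, BR]
Visit KQ → queue [YP, BR]
Visit YP → queue [BR]
Visit BR → queue []

ZA -> SR -> QO -> HK -> CZ -> SB -> GR -> ZQ -> KG -> HL -> CK -> KQ -> YP -> BR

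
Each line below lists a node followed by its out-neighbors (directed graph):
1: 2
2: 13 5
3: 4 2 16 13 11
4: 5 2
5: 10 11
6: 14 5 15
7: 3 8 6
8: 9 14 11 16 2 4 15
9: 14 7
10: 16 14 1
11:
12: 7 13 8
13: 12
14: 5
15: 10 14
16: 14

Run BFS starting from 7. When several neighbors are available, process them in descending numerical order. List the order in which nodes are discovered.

7 → 8 → 6 → 3 → 16 → 15 → 14 → 11 → 9 → 4 → 2 → 5 → 13 → 10 → 12 → 1

Visit 7; enqueue 8, 6, 3 → queue [8, 6, 3]
Visit 8; enqueue 16, 15, 14, 11, 9, 4, 2 → queue [6, 3, 16, 15, 14, 11, 9, 4, 2]
Visit 6; enqueue 5 → queue [3, 16, 15, 14, 11, 9, 4, 2, 5]
Visit 3; enqueue 13 → queue [16, 15, 14, 11, 9, 4, 2, 5, 13]
Visit 16 → queue [15, 14, 11, 9, 4, 2, 5, 13]
Visit 15; enqueue 10 → queue [14, 11, 9, 4, 2, 5, 13, 10]
Visit 14 → queue [11, 9, 4, 2, 5, 13, 10]
Visit 11 → queue [9, 4, 2, 5, 13, 10]
Visit 9 → queue [4, 2, 5, 13, 10]
Visit 4 → queue [2, 5, 13, 10]
Visit 2 → queue [5, 13, 10]
Visit 5 → queue [13, 10]
Visit 13; enqueue 12 → queue [10, 12]
Visit 10; enqueue 1 → queue [12, 1]
Visit 12 → queue [1]
Visit 1 → queue []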